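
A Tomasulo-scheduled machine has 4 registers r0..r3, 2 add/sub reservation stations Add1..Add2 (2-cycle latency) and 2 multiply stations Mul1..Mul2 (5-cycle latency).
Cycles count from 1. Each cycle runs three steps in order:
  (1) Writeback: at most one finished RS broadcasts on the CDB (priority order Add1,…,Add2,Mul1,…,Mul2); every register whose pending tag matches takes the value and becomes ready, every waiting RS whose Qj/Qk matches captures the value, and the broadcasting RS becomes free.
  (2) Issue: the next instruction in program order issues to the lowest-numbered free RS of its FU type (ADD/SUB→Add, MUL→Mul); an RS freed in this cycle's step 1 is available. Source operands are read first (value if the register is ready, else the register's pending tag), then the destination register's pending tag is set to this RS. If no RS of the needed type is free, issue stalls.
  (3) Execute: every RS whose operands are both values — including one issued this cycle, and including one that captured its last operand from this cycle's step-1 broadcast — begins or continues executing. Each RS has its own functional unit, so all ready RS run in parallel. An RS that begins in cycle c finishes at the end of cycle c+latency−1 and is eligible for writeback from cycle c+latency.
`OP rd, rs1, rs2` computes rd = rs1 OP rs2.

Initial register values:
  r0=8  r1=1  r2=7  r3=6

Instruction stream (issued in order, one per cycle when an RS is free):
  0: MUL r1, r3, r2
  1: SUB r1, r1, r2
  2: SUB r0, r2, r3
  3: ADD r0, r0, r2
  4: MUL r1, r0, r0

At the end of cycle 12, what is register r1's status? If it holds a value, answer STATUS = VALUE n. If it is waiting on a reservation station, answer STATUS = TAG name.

STATUS = VALUE 64

cycle 1: issue MUL r1<-Mul1 // r0:8,r1:Mul1,r2:7,r3:6
cycle 2: issue SUB r1<-Add1 // r0:8,r1:Add1,r2:7,r3:6
cycle 3: issue SUB r0<-Add2 // r0:Add2,r1:Add1,r2:7,r3:6
cycle 4: stall // r0:Add2,r1:Add1,r2:7,r3:6
cycle 5: CDB Add2=1; issue ADD r0<-Add2 // r0:Add2,r1:Add1,r2:7,r3:6
cycle 6: CDB Mul1=42; issue MUL r1<-Mul1 // r0:Add2,r1:Mul1,r2:7,r3:6
cycle 7: CDB Add2=8 // r0:8,r1:Mul1,r2:7,r3:6
cycle 8: CDB Add1=35 // r0:8,r1:Mul1,r2:7,r3:6
cycle 9: - // r0:8,r1:Mul1,r2:7,r3:6
cycle 10: - // r0:8,r1:Mul1,r2:7,r3:6
cycle 11: - // r0:8,r1:Mul1,r2:7,r3:6
cycle 12: CDB Mul1=64 // r0:8,r1:64,r2:7,r3:6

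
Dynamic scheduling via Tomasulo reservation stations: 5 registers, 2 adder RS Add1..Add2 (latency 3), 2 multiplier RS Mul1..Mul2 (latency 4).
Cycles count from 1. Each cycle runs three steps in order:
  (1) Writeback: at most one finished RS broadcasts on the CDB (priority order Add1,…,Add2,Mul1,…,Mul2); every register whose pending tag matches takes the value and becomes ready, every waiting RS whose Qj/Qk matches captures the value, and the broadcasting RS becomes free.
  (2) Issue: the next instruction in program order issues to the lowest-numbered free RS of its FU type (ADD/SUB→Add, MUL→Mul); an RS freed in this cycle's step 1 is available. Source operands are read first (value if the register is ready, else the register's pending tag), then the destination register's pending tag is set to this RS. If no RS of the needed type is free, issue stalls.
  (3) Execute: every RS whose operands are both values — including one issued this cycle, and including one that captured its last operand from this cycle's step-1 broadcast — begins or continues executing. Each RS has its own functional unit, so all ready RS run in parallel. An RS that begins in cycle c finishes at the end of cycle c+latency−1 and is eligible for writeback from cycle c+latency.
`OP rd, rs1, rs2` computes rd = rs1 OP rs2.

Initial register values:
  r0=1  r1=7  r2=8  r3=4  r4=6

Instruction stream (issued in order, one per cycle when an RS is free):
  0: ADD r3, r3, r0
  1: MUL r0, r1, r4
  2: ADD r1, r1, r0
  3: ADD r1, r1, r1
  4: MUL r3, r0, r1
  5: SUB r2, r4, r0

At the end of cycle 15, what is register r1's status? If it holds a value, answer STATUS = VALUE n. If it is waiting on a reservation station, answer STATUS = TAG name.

STATUS = VALUE 98

cycle 1: issue ADD r3<-Add1 // r0:1,r1:7,r2:8,r3:Add1,r4:6
cycle 2: issue MUL r0<-Mul1 // r0:Mul1,r1:7,r2:8,r3:Add1,r4:6
cycle 3: issue ADD r1<-Add2 // r0:Mul1,r1:Add2,r2:8,r3:Add1,r4:6
cycle 4: CDB Add1=5; issue ADD r1<-Add1 // r0:Mul1,r1:Add1,r2:8,r3:5,r4:6
cycle 5: issue MUL r3<-Mul2 // r0:Mul1,r1:Add1,r2:8,r3:Mul2,r4:6
cycle 6: CDB Mul1=42; stall // r0:42,r1:Add1,r2:8,r3:Mul2,r4:6
cycle 7: stall // r0:42,r1:Add1,r2:8,r3:Mul2,r4:6
cycle 8: stall // r0:42,r1:Add1,r2:8,r3:Mul2,r4:6
cycle 9: CDB Add2=49; issue SUB r2<-Add2 // r0:42,r1:Add1,r2:Add2,r3:Mul2,r4:6
cycle 10: - // r0:42,r1:Add1,r2:Add2,r3:Mul2,r4:6
cycle 11: - // r0:42,r1:Add1,r2:Add2,r3:Mul2,r4:6
cycle 12: CDB Add1=98 // r0:42,r1:98,r2:Add2,r3:Mul2,r4:6
cycle 13: CDB Add2=-36 // r0:42,r1:98,r2:-36,r3:Mul2,r4:6
cycle 14: - // r0:42,r1:98,r2:-36,r3:Mul2,r4:6
cycle 15: - // r0:42,r1:98,r2:-36,r3:Mul2,r4:6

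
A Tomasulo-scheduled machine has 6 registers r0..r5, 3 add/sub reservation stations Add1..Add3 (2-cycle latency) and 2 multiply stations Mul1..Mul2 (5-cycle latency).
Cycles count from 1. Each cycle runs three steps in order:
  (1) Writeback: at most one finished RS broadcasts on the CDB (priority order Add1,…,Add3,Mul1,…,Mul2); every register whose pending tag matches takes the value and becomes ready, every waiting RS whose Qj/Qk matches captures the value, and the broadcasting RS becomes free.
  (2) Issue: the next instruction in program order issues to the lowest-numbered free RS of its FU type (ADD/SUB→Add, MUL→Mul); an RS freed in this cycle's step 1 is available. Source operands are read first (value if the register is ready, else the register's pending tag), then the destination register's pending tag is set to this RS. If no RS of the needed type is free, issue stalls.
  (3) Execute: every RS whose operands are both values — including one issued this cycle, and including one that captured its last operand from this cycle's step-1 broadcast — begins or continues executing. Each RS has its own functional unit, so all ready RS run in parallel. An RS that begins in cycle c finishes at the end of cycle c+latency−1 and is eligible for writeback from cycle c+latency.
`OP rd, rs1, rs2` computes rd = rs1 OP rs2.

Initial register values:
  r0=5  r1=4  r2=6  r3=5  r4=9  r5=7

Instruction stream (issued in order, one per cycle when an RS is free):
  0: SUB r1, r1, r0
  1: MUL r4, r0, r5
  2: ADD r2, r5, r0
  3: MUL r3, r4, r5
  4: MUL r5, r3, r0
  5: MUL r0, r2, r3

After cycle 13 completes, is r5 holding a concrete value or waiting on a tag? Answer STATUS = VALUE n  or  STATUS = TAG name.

STATUS = TAG Mul1

cycle 1: issue SUB r1<-Add1 // r0:5,r1:Add1,r2:6,r3:5,r4:9,r5:7
cycle 2: issue MUL r4<-Mul1 // r0:5,r1:Add1,r2:6,r3:5,r4:Mul1,r5:7
cycle 3: CDB Add1=-1; issue ADD r2<-Add1 // r0:5,r1:-1,r2:Add1,r3:5,r4:Mul1,r5:7
cycle 4: issue MUL r3<-Mul2 // r0:5,r1:-1,r2:Add1,r3:Mul2,r4:Mul1,r5:7
cycle 5: CDB Add1=12; stall // r0:5,r1:-1,r2:12,r3:Mul2,r4:Mul1,r5:7
cycle 6: stall // r0:5,r1:-1,r2:12,r3:Mul2,r4:Mul1,r5:7
cycle 7: CDB Mul1=35; issue MUL r5<-Mul1 // r0:5,r1:-1,r2:12,r3:Mul2,r4:35,r5:Mul1
cycle 8: stall // r0:5,r1:-1,r2:12,r3:Mul2,r4:35,r5:Mul1
cycle 9: stall // r0:5,r1:-1,r2:12,r3:Mul2,r4:35,r5:Mul1
cycle 10: stall // r0:5,r1:-1,r2:12,r3:Mul2,r4:35,r5:Mul1
cycle 11: stall // r0:5,r1:-1,r2:12,r3:Mul2,r4:35,r5:Mul1
cycle 12: CDB Mul2=245; issue MUL r0<-Mul2 // r0:Mul2,r1:-1,r2:12,r3:245,r4:35,r5:Mul1
cycle 13: - // r0:Mul2,r1:-1,r2:12,r3:245,r4:35,r5:Mul1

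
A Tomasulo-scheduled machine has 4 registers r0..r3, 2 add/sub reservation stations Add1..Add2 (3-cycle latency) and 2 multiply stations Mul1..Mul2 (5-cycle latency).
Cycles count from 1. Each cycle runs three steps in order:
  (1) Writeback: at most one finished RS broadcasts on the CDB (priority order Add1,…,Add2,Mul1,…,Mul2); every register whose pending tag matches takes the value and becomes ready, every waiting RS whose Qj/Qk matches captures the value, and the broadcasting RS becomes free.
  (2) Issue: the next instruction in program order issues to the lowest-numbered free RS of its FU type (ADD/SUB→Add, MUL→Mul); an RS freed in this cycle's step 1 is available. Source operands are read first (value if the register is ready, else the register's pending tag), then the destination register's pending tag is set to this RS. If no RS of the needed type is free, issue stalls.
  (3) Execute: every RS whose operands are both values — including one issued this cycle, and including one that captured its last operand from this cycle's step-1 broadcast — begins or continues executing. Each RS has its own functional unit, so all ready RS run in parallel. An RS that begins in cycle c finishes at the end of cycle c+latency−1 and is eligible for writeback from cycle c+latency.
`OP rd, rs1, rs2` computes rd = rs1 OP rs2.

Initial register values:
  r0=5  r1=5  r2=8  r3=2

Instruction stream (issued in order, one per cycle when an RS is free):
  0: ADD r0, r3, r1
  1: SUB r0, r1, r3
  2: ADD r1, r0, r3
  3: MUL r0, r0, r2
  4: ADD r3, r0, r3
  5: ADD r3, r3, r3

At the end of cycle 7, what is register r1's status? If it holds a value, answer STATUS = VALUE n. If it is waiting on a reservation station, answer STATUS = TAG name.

cycle 1: issue ADD r0<-Add1 // r0:Add1,r1:5,r2:8,r3:2
cycle 2: issue SUB r0<-Add2 // r0:Add2,r1:5,r2:8,r3:2
cycle 3: stall // r0:Add2,r1:5,r2:8,r3:2
cycle 4: CDB Add1=7; issue ADD r1<-Add1 // r0:Add2,r1:Add1,r2:8,r3:2
cycle 5: CDB Add2=3; issue MUL r0<-Mul1 // r0:Mul1,r1:Add1,r2:8,r3:2
cycle 6: issue ADD r3<-Add2 // r0:Mul1,r1:Add1,r2:8,r3:Add2
cycle 7: stall // r0:Mul1,r1:Add1,r2:8,r3:Add2

STATUS = TAG Add1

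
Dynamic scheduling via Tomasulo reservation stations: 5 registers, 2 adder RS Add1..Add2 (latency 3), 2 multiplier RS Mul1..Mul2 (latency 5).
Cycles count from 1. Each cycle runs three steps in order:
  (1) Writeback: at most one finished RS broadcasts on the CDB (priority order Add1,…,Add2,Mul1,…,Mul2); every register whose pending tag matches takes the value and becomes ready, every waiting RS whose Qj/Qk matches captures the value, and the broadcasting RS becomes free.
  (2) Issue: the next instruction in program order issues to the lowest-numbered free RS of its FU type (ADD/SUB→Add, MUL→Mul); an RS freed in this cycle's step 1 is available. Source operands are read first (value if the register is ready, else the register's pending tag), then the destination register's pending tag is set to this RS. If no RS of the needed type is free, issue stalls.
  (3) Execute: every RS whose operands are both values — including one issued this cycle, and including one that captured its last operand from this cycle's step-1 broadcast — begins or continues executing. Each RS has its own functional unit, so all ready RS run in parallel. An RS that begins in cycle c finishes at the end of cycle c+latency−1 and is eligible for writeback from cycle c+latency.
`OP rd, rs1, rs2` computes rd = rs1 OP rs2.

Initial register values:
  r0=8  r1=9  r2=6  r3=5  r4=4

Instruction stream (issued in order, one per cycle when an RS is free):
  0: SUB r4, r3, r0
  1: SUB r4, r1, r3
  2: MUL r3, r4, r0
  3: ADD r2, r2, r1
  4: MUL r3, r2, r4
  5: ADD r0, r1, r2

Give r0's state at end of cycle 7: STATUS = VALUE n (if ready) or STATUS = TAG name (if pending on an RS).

  c1: issue SUB r4<-Add1  regs: r0:8,r1:9,r2:6,r3:5,r4:Add1
  c2: issue SUB r4<-Add2  regs: r0:8,r1:9,r2:6,r3:5,r4:Add2
  c3: issue MUL r3<-Mul1  regs: r0:8,r1:9,r2:6,r3:Mul1,r4:Add2
  c4: CDB Add1=-3; issue ADD r2<-Add1  regs: r0:8,r1:9,r2:Add1,r3:Mul1,r4:Add2
  c5: CDB Add2=4; issue MUL r3<-Mul2  regs: r0:8,r1:9,r2:Add1,r3:Mul2,r4:4
  c6: issue ADD r0<-Add2  regs: r0:Add2,r1:9,r2:Add1,r3:Mul2,r4:4
  c7: CDB Add1=15  regs: r0:Add2,r1:9,r2:15,r3:Mul2,r4:4

STATUS = TAG Add2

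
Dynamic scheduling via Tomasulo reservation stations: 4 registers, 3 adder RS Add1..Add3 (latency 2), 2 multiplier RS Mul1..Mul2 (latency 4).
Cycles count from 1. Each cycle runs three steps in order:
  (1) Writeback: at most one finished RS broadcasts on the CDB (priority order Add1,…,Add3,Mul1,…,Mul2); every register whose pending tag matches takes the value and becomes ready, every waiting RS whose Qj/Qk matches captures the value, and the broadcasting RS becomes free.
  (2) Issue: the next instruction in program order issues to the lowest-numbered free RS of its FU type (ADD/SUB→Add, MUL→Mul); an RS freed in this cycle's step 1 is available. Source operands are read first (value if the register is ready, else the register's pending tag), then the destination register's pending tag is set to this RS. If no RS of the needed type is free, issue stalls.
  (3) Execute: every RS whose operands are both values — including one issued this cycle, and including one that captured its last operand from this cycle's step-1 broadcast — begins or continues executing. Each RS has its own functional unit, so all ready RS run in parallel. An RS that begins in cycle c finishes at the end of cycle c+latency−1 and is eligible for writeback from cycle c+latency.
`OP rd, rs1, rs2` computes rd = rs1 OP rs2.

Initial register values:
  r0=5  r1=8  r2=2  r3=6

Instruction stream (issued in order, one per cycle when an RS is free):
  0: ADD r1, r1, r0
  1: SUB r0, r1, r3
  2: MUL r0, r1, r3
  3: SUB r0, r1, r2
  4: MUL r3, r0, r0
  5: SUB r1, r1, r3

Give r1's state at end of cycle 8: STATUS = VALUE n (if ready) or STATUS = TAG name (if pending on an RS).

STATUS = TAG Add1

cycle 1: issue ADD r1<-Add1 // r0:5,r1:Add1,r2:2,r3:6
cycle 2: issue SUB r0<-Add2 // r0:Add2,r1:Add1,r2:2,r3:6
cycle 3: CDB Add1=13; issue MUL r0<-Mul1 // r0:Mul1,r1:13,r2:2,r3:6
cycle 4: issue SUB r0<-Add1 // r0:Add1,r1:13,r2:2,r3:6
cycle 5: CDB Add2=7; issue MUL r3<-Mul2 // r0:Add1,r1:13,r2:2,r3:Mul2
cycle 6: CDB Add1=11; issue SUB r1<-Add1 // r0:11,r1:Add1,r2:2,r3:Mul2
cycle 7: CDB Mul1=78 // r0:11,r1:Add1,r2:2,r3:Mul2
cycle 8: - // r0:11,r1:Add1,r2:2,r3:Mul2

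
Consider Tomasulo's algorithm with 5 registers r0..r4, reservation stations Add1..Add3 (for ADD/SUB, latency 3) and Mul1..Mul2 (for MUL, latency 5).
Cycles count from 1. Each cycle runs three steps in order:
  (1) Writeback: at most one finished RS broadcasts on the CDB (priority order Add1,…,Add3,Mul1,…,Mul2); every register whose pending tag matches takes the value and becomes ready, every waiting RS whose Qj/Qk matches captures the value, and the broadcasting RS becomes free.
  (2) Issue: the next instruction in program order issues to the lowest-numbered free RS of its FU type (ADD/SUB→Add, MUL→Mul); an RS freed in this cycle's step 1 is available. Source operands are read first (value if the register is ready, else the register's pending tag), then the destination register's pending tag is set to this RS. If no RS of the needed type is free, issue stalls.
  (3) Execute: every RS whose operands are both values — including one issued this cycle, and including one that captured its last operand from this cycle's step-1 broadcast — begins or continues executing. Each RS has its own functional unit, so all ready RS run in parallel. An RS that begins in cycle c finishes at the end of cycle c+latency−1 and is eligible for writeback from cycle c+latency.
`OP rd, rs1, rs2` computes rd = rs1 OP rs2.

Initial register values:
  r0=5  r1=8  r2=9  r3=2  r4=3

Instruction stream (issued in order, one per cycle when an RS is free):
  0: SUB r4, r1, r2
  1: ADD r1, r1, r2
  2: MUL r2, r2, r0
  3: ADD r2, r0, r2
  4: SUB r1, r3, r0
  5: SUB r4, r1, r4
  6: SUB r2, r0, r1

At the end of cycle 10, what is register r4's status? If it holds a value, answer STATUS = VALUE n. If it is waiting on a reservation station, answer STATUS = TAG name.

STATUS = TAG Add3

c1: issue SUB r4<-Add1 | r0:5,r1:8,r2:9,r3:2,r4:Add1
c2: issue ADD r1<-Add2 | r0:5,r1:Add2,r2:9,r3:2,r4:Add1
c3: issue MUL r2<-Mul1 | r0:5,r1:Add2,r2:Mul1,r3:2,r4:Add1
c4: CDB Add1=-1; issue ADD r2<-Add1 | r0:5,r1:Add2,r2:Add1,r3:2,r4:-1
c5: CDB Add2=17; issue SUB r1<-Add2 | r0:5,r1:Add2,r2:Add1,r3:2,r4:-1
c6: issue SUB r4<-Add3 | r0:5,r1:Add2,r2:Add1,r3:2,r4:Add3
c7: stall | r0:5,r1:Add2,r2:Add1,r3:2,r4:Add3
c8: CDB Add2=-3; issue SUB r2<-Add2 | r0:5,r1:-3,r2:Add2,r3:2,r4:Add3
c9: CDB Mul1=45 | r0:5,r1:-3,r2:Add2,r3:2,r4:Add3
c10: - | r0:5,r1:-3,r2:Add2,r3:2,r4:Add3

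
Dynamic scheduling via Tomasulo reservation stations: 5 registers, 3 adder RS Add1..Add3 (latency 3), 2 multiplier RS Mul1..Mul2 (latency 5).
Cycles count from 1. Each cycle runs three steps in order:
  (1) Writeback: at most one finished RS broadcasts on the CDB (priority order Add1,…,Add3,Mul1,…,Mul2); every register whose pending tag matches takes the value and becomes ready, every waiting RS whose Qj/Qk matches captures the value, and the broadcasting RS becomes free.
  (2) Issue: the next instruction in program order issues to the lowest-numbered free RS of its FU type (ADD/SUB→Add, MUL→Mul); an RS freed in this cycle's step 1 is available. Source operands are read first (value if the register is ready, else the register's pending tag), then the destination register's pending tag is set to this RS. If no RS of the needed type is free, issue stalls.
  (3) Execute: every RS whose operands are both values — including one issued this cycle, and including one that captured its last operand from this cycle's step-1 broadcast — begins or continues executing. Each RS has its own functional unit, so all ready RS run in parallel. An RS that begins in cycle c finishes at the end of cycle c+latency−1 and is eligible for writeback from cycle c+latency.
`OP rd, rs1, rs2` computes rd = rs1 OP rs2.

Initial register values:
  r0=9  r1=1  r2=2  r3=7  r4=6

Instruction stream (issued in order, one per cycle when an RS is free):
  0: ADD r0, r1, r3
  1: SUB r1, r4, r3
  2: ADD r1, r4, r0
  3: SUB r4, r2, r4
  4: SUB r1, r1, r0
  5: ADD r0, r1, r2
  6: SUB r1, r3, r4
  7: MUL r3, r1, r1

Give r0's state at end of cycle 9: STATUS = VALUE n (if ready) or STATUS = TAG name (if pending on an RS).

STATUS = TAG Add1

cycle 1: issue ADD r0<-Add1 // r0:Add1,r1:1,r2:2,r3:7,r4:6
cycle 2: issue SUB r1<-Add2 // r0:Add1,r1:Add2,r2:2,r3:7,r4:6
cycle 3: issue ADD r1<-Add3 // r0:Add1,r1:Add3,r2:2,r3:7,r4:6
cycle 4: CDB Add1=8; issue SUB r4<-Add1 // r0:8,r1:Add3,r2:2,r3:7,r4:Add1
cycle 5: CDB Add2=-1; issue SUB r1<-Add2 // r0:8,r1:Add2,r2:2,r3:7,r4:Add1
cycle 6: stall // r0:8,r1:Add2,r2:2,r3:7,r4:Add1
cycle 7: CDB Add1=-4; issue ADD r0<-Add1 // r0:Add1,r1:Add2,r2:2,r3:7,r4:-4
cycle 8: CDB Add3=14; issue SUB r1<-Add3 // r0:Add1,r1:Add3,r2:2,r3:7,r4:-4
cycle 9: issue MUL r3<-Mul1 // r0:Add1,r1:Add3,r2:2,r3:Mul1,r4:-4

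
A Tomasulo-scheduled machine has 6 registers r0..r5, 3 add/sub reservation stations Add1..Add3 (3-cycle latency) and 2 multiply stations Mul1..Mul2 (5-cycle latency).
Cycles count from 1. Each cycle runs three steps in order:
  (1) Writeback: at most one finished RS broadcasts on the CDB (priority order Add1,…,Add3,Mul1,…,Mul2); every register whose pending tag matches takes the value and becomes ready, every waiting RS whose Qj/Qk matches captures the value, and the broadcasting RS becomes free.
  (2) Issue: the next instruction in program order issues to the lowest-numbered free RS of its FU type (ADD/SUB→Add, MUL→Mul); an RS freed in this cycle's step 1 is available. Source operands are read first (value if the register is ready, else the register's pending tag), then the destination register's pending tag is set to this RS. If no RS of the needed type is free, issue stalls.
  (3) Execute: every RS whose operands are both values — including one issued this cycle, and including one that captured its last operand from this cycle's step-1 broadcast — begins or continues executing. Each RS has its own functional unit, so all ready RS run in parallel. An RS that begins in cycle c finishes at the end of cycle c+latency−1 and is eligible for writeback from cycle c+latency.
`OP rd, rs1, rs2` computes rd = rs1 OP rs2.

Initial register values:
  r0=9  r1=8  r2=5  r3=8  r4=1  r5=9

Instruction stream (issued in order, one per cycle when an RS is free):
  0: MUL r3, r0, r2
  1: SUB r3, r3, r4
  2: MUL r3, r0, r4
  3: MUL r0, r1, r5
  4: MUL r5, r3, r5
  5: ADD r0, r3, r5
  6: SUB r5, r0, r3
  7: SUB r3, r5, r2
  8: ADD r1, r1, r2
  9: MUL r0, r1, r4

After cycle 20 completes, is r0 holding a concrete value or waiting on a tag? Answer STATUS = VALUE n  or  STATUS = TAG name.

cycle 1: issue MUL r3<-Mul1 // r0:9,r1:8,r2:5,r3:Mul1,r4:1,r5:9
cycle 2: issue SUB r3<-Add1 // r0:9,r1:8,r2:5,r3:Add1,r4:1,r5:9
cycle 3: issue MUL r3<-Mul2 // r0:9,r1:8,r2:5,r3:Mul2,r4:1,r5:9
cycle 4: stall // r0:9,r1:8,r2:5,r3:Mul2,r4:1,r5:9
cycle 5: stall // r0:9,r1:8,r2:5,r3:Mul2,r4:1,r5:9
cycle 6: CDB Mul1=45; issue MUL r0<-Mul1 // r0:Mul1,r1:8,r2:5,r3:Mul2,r4:1,r5:9
cycle 7: stall // r0:Mul1,r1:8,r2:5,r3:Mul2,r4:1,r5:9
cycle 8: CDB Mul2=9; issue MUL r5<-Mul2 // r0:Mul1,r1:8,r2:5,r3:9,r4:1,r5:Mul2
cycle 9: CDB Add1=44; issue ADD r0<-Add1 // r0:Add1,r1:8,r2:5,r3:9,r4:1,r5:Mul2
cycle 10: issue SUB r5<-Add2 // r0:Add1,r1:8,r2:5,r3:9,r4:1,r5:Add2
cycle 11: CDB Mul1=72; issue SUB r3<-Add3 // r0:Add1,r1:8,r2:5,r3:Add3,r4:1,r5:Add2
cycle 12: stall // r0:Add1,r1:8,r2:5,r3:Add3,r4:1,r5:Add2
cycle 13: CDB Mul2=81; stall // r0:Add1,r1:8,r2:5,r3:Add3,r4:1,r5:Add2
cycle 14: stall // r0:Add1,r1:8,r2:5,r3:Add3,r4:1,r5:Add2
cycle 15: stall // r0:Add1,r1:8,r2:5,r3:Add3,r4:1,r5:Add2
cycle 16: CDB Add1=90; issue ADD r1<-Add1 // r0:90,r1:Add1,r2:5,r3:Add3,r4:1,r5:Add2
cycle 17: issue MUL r0<-Mul1 // r0:Mul1,r1:Add1,r2:5,r3:Add3,r4:1,r5:Add2
cycle 18: - // r0:Mul1,r1:Add1,r2:5,r3:Add3,r4:1,r5:Add2
cycle 19: CDB Add1=13 // r0:Mul1,r1:13,r2:5,r3:Add3,r4:1,r5:Add2
cycle 20: CDB Add2=81 // r0:Mul1,r1:13,r2:5,r3:Add3,r4:1,r5:81

STATUS = TAG Mul1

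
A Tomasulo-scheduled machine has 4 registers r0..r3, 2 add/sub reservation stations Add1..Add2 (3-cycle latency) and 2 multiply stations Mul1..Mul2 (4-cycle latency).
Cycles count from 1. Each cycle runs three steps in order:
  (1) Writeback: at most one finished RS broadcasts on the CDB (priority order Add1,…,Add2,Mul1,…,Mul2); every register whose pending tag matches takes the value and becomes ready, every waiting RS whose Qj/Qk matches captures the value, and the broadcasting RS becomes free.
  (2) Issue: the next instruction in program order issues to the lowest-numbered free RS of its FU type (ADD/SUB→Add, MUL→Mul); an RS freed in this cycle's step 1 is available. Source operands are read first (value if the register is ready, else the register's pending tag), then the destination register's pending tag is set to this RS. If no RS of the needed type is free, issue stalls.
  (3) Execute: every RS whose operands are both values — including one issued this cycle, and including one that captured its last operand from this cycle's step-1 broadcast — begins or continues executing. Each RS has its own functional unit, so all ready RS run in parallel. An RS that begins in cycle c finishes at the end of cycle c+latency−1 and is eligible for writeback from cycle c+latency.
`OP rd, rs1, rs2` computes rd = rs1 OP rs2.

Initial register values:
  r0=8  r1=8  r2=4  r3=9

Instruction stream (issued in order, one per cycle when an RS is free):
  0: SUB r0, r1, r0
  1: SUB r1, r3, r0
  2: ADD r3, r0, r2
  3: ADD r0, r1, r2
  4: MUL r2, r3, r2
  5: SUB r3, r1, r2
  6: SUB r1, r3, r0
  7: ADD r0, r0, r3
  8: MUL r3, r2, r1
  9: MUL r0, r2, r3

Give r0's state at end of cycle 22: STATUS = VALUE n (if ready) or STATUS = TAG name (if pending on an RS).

cycle 1: issue SUB r0<-Add1 // r0:Add1,r1:8,r2:4,r3:9
cycle 2: issue SUB r1<-Add2 // r0:Add1,r1:Add2,r2:4,r3:9
cycle 3: stall // r0:Add1,r1:Add2,r2:4,r3:9
cycle 4: CDB Add1=0; issue ADD r3<-Add1 // r0:0,r1:Add2,r2:4,r3:Add1
cycle 5: stall // r0:0,r1:Add2,r2:4,r3:Add1
cycle 6: stall // r0:0,r1:Add2,r2:4,r3:Add1
cycle 7: CDB Add1=4; issue ADD r0<-Add1 // r0:Add1,r1:Add2,r2:4,r3:4
cycle 8: CDB Add2=9; issue MUL r2<-Mul1 // r0:Add1,r1:9,r2:Mul1,r3:4
cycle 9: issue SUB r3<-Add2 // r0:Add1,r1:9,r2:Mul1,r3:Add2
cycle 10: stall // r0:Add1,r1:9,r2:Mul1,r3:Add2
cycle 11: CDB Add1=13; issue SUB r1<-Add1 // r0:13,r1:Add1,r2:Mul1,r3:Add2
cycle 12: CDB Mul1=16; stall // r0:13,r1:Add1,r2:16,r3:Add2
cycle 13: stall // r0:13,r1:Add1,r2:16,r3:Add2
cycle 14: stall // r0:13,r1:Add1,r2:16,r3:Add2
cycle 15: CDB Add2=-7; issue ADD r0<-Add2 // r0:Add2,r1:Add1,r2:16,r3:-7
cycle 16: issue MUL r3<-Mul1 // r0:Add2,r1:Add1,r2:16,r3:Mul1
cycle 17: issue MUL r0<-Mul2 // r0:Mul2,r1:Add1,r2:16,r3:Mul1
cycle 18: CDB Add1=-20 // r0:Mul2,r1:-20,r2:16,r3:Mul1
cycle 19: CDB Add2=6 // r0:Mul2,r1:-20,r2:16,r3:Mul1
cycle 20: - // r0:Mul2,r1:-20,r2:16,r3:Mul1
cycle 21: - // r0:Mul2,r1:-20,r2:16,r3:Mul1
cycle 22: CDB Mul1=-320 // r0:Mul2,r1:-20,r2:16,r3:-320

STATUS = TAG Mul2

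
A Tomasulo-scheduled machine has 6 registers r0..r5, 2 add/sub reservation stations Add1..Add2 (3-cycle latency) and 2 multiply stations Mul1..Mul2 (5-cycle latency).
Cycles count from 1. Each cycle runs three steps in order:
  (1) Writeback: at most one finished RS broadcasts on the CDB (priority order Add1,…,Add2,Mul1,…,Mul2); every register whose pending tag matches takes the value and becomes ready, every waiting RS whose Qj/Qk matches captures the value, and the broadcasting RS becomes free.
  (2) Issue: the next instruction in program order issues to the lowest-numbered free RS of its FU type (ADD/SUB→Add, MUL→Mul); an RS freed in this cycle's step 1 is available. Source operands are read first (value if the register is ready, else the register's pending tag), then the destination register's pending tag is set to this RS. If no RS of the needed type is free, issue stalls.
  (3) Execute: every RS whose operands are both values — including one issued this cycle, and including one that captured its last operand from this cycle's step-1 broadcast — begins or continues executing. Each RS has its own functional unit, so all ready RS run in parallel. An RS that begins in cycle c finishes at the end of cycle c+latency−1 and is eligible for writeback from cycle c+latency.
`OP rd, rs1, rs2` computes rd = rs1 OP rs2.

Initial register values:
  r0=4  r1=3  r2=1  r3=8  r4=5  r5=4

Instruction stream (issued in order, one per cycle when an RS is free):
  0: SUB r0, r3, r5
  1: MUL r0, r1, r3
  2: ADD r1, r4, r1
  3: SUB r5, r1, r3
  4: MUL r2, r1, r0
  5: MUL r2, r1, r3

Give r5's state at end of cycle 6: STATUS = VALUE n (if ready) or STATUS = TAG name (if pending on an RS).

STATUS = TAG Add1

cycle 1: issue SUB r0<-Add1 // r0:Add1,r1:3,r2:1,r3:8,r4:5,r5:4
cycle 2: issue MUL r0<-Mul1 // r0:Mul1,r1:3,r2:1,r3:8,r4:5,r5:4
cycle 3: issue ADD r1<-Add2 // r0:Mul1,r1:Add2,r2:1,r3:8,r4:5,r5:4
cycle 4: CDB Add1=4; issue SUB r5<-Add1 // r0:Mul1,r1:Add2,r2:1,r3:8,r4:5,r5:Add1
cycle 5: issue MUL r2<-Mul2 // r0:Mul1,r1:Add2,r2:Mul2,r3:8,r4:5,r5:Add1
cycle 6: CDB Add2=8; stall // r0:Mul1,r1:8,r2:Mul2,r3:8,r4:5,r5:Add1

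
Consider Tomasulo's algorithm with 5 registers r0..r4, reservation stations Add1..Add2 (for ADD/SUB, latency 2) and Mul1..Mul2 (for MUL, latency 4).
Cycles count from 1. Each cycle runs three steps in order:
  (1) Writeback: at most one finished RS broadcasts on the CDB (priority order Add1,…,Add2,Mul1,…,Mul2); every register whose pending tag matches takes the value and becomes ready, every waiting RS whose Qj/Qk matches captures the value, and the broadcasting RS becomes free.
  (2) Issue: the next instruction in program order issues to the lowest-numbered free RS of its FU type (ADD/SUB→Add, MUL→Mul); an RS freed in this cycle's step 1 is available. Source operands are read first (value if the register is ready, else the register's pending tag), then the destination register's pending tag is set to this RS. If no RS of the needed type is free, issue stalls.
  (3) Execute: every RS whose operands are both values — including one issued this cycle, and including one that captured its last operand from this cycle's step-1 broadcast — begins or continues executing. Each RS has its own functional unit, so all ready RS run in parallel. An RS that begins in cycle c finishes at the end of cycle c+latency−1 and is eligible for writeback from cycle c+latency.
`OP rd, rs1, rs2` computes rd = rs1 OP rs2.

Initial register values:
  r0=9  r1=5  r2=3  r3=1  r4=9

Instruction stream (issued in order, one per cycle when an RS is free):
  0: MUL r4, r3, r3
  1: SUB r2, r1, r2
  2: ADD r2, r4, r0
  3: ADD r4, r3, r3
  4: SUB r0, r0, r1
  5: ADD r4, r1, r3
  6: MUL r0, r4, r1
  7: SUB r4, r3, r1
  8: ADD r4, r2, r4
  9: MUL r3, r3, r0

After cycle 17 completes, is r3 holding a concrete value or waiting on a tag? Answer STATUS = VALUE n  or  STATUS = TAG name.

  c1: issue MUL r4<-Mul1  regs: r0:9,r1:5,r2:3,r3:1,r4:Mul1
  c2: issue SUB r2<-Add1  regs: r0:9,r1:5,r2:Add1,r3:1,r4:Mul1
  c3: issue ADD r2<-Add2  regs: r0:9,r1:5,r2:Add2,r3:1,r4:Mul1
  c4: CDB Add1=2; issue ADD r4<-Add1  regs: r0:9,r1:5,r2:Add2,r3:1,r4:Add1
  c5: CDB Mul1=1; stall  regs: r0:9,r1:5,r2:Add2,r3:1,r4:Add1
  c6: CDB Add1=2; issue SUB r0<-Add1  regs: r0:Add1,r1:5,r2:Add2,r3:1,r4:2
  c7: CDB Add2=10; issue ADD r4<-Add2  regs: r0:Add1,r1:5,r2:10,r3:1,r4:Add2
  c8: CDB Add1=4; issue MUL r0<-Mul1  regs: r0:Mul1,r1:5,r2:10,r3:1,r4:Add2
  c9: CDB Add2=6; issue SUB r4<-Add1  regs: r0:Mul1,r1:5,r2:10,r3:1,r4:Add1
  c10: issue ADD r4<-Add2  regs: r0:Mul1,r1:5,r2:10,r3:1,r4:Add2
  c11: CDB Add1=-4; issue MUL r3<-Mul2  regs: r0:Mul1,r1:5,r2:10,r3:Mul2,r4:Add2
  c12: -  regs: r0:Mul1,r1:5,r2:10,r3:Mul2,r4:Add2
  c13: CDB Add2=6  regs: r0:Mul1,r1:5,r2:10,r3:Mul2,r4:6
  c14: CDB Mul1=30  regs: r0:30,r1:5,r2:10,r3:Mul2,r4:6
  c15: -  regs: r0:30,r1:5,r2:10,r3:Mul2,r4:6
  c16: -  regs: r0:30,r1:5,r2:10,r3:Mul2,r4:6
  c17: -  regs: r0:30,r1:5,r2:10,r3:Mul2,r4:6

STATUS = TAG Mul2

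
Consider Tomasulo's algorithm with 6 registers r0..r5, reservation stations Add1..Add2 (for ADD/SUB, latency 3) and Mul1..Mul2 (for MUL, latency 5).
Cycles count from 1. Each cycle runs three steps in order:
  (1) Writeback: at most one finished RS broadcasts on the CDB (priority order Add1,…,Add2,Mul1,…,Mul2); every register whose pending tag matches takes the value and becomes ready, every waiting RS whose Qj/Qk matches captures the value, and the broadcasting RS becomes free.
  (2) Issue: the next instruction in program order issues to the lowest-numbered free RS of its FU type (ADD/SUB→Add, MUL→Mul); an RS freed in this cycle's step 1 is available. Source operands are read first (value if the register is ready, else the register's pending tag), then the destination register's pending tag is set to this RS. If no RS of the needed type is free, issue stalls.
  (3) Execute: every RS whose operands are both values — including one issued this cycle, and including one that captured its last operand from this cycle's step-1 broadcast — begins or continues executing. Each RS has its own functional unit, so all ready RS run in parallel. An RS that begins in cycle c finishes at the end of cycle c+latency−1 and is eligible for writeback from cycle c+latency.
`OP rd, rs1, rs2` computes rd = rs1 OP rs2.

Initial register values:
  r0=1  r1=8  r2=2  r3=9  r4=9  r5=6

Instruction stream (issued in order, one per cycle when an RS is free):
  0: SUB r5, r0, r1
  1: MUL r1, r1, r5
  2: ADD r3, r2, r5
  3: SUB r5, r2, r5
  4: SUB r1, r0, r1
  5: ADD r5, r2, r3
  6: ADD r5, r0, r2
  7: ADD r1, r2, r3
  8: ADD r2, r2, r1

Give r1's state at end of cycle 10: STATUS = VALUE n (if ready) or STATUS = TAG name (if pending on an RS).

STATUS = TAG Add1

  c1: issue SUB r5<-Add1  regs: r0:1,r1:8,r2:2,r3:9,r4:9,r5:Add1
  c2: issue MUL r1<-Mul1  regs: r0:1,r1:Mul1,r2:2,r3:9,r4:9,r5:Add1
  c3: issue ADD r3<-Add2  regs: r0:1,r1:Mul1,r2:2,r3:Add2,r4:9,r5:Add1
  c4: CDB Add1=-7; issue SUB r5<-Add1  regs: r0:1,r1:Mul1,r2:2,r3:Add2,r4:9,r5:Add1
  c5: stall  regs: r0:1,r1:Mul1,r2:2,r3:Add2,r4:9,r5:Add1
  c6: stall  regs: r0:1,r1:Mul1,r2:2,r3:Add2,r4:9,r5:Add1
  c7: CDB Add1=9; issue SUB r1<-Add1  regs: r0:1,r1:Add1,r2:2,r3:Add2,r4:9,r5:9
  c8: CDB Add2=-5; issue ADD r5<-Add2  regs: r0:1,r1:Add1,r2:2,r3:-5,r4:9,r5:Add2
  c9: CDB Mul1=-56; stall  regs: r0:1,r1:Add1,r2:2,r3:-5,r4:9,r5:Add2
  c10: stall  regs: r0:1,r1:Add1,r2:2,r3:-5,r4:9,r5:Add2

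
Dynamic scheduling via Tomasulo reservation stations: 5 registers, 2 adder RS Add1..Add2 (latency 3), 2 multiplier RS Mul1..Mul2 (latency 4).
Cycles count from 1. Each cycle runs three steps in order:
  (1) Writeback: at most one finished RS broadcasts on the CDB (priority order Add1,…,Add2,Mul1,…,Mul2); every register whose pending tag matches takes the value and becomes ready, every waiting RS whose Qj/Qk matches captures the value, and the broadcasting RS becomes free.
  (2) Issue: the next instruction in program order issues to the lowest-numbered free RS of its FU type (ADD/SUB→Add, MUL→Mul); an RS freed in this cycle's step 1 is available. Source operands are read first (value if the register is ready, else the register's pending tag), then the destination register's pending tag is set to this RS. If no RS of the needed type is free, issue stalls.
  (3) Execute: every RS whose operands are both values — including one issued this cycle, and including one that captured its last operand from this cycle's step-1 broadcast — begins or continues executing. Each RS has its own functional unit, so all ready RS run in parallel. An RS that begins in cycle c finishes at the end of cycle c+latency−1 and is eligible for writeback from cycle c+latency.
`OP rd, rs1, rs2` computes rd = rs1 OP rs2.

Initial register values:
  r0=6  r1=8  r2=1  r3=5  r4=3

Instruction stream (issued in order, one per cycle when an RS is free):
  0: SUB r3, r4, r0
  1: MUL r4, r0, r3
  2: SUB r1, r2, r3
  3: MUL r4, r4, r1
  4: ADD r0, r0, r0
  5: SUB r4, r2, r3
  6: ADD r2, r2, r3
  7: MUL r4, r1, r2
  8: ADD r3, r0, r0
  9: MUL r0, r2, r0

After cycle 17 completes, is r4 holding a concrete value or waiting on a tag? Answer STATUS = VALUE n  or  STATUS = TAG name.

STATUS = VALUE -8

  c1: issue SUB r3<-Add1  regs: r0:6,r1:8,r2:1,r3:Add1,r4:3
  c2: issue MUL r4<-Mul1  regs: r0:6,r1:8,r2:1,r3:Add1,r4:Mul1
  c3: issue SUB r1<-Add2  regs: r0:6,r1:Add2,r2:1,r3:Add1,r4:Mul1
  c4: CDB Add1=-3; issue MUL r4<-Mul2  regs: r0:6,r1:Add2,r2:1,r3:-3,r4:Mul2
  c5: issue ADD r0<-Add1  regs: r0:Add1,r1:Add2,r2:1,r3:-3,r4:Mul2
  c6: stall  regs: r0:Add1,r1:Add2,r2:1,r3:-3,r4:Mul2
  c7: CDB Add2=4; issue SUB r4<-Add2  regs: r0:Add1,r1:4,r2:1,r3:-3,r4:Add2
  c8: CDB Add1=12; issue ADD r2<-Add1  regs: r0:12,r1:4,r2:Add1,r3:-3,r4:Add2
  c9: CDB Mul1=-18; issue MUL r4<-Mul1  regs: r0:12,r1:4,r2:Add1,r3:-3,r4:Mul1
  c10: CDB Add2=4; issue ADD r3<-Add2  regs: r0:12,r1:4,r2:Add1,r3:Add2,r4:Mul1
  c11: CDB Add1=-2; stall  regs: r0:12,r1:4,r2:-2,r3:Add2,r4:Mul1
  c12: stall  regs: r0:12,r1:4,r2:-2,r3:Add2,r4:Mul1
  c13: CDB Add2=24; stall  regs: r0:12,r1:4,r2:-2,r3:24,r4:Mul1
  c14: CDB Mul2=-72; issue MUL r0<-Mul2  regs: r0:Mul2,r1:4,r2:-2,r3:24,r4:Mul1
  c15: CDB Mul1=-8  regs: r0:Mul2,r1:4,r2:-2,r3:24,r4:-8
  c16: -  regs: r0:Mul2,r1:4,r2:-2,r3:24,r4:-8
  c17: -  regs: r0:Mul2,r1:4,r2:-2,r3:24,r4:-8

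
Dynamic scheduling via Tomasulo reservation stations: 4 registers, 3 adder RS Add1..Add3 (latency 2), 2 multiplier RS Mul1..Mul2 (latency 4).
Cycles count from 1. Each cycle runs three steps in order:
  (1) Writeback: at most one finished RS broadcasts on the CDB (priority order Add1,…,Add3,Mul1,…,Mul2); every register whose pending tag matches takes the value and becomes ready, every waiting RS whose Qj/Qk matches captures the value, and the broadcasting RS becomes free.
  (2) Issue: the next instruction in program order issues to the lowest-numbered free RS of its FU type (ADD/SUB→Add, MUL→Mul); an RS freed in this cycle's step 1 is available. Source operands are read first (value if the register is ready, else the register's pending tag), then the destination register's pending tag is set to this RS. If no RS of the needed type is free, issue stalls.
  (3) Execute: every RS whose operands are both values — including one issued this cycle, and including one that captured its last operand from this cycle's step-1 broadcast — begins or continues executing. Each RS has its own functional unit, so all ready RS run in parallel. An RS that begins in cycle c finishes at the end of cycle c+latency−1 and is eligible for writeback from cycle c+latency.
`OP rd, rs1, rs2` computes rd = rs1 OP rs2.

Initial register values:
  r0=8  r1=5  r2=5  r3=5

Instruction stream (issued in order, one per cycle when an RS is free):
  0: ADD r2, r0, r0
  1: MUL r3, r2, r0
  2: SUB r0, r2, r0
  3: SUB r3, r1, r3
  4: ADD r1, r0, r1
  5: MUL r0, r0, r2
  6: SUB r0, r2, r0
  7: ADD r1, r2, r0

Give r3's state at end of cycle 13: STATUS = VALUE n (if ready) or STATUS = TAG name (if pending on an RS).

STATUS = VALUE -123

  c1: issue ADD r2<-Add1  regs: r0:8,r1:5,r2:Add1,r3:5
  c2: issue MUL r3<-Mul1  regs: r0:8,r1:5,r2:Add1,r3:Mul1
  c3: CDB Add1=16; issue SUB r0<-Add1  regs: r0:Add1,r1:5,r2:16,r3:Mul1
  c4: issue SUB r3<-Add2  regs: r0:Add1,r1:5,r2:16,r3:Add2
  c5: CDB Add1=8; issue ADD r1<-Add1  regs: r0:8,r1:Add1,r2:16,r3:Add2
  c6: issue MUL r0<-Mul2  regs: r0:Mul2,r1:Add1,r2:16,r3:Add2
  c7: CDB Add1=13; issue SUB r0<-Add1  regs: r0:Add1,r1:13,r2:16,r3:Add2
  c8: CDB Mul1=128; issue ADD r1<-Add3  regs: r0:Add1,r1:Add3,r2:16,r3:Add2
  c9: -  regs: r0:Add1,r1:Add3,r2:16,r3:Add2
  c10: CDB Add2=-123  regs: r0:Add1,r1:Add3,r2:16,r3:-123
  c11: CDB Mul2=128  regs: r0:Add1,r1:Add3,r2:16,r3:-123
  c12: -  regs: r0:Add1,r1:Add3,r2:16,r3:-123
  c13: CDB Add1=-112  regs: r0:-112,r1:Add3,r2:16,r3:-123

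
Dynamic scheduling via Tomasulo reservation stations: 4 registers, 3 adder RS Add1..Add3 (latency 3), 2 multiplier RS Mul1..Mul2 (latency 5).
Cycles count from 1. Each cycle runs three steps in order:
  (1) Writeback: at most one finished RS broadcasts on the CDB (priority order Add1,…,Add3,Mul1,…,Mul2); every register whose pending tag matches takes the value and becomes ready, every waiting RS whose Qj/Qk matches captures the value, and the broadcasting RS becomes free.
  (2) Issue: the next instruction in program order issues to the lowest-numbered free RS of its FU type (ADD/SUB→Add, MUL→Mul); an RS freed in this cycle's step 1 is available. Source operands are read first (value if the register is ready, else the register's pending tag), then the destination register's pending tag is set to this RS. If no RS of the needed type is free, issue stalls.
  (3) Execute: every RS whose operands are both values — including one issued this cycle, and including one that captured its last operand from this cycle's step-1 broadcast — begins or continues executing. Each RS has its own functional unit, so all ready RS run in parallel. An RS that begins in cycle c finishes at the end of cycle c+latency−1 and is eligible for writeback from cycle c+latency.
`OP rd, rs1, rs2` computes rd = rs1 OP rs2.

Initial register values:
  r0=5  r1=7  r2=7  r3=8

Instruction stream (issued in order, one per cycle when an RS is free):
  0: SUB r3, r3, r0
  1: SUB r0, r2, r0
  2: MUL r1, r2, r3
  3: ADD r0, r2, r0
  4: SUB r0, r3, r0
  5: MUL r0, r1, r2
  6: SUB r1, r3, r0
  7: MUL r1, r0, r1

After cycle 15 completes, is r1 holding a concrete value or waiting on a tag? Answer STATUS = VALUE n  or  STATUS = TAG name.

c1: issue SUB r3<-Add1 | r0:5,r1:7,r2:7,r3:Add1
c2: issue SUB r0<-Add2 | r0:Add2,r1:7,r2:7,r3:Add1
c3: issue MUL r1<-Mul1 | r0:Add2,r1:Mul1,r2:7,r3:Add1
c4: CDB Add1=3; issue ADD r0<-Add1 | r0:Add1,r1:Mul1,r2:7,r3:3
c5: CDB Add2=2; issue SUB r0<-Add2 | r0:Add2,r1:Mul1,r2:7,r3:3
c6: issue MUL r0<-Mul2 | r0:Mul2,r1:Mul1,r2:7,r3:3
c7: issue SUB r1<-Add3 | r0:Mul2,r1:Add3,r2:7,r3:3
c8: CDB Add1=9; stall | r0:Mul2,r1:Add3,r2:7,r3:3
c9: CDB Mul1=21; issue MUL r1<-Mul1 | r0:Mul2,r1:Mul1,r2:7,r3:3
c10: - | r0:Mul2,r1:Mul1,r2:7,r3:3
c11: CDB Add2=-6 | r0:Mul2,r1:Mul1,r2:7,r3:3
c12: - | r0:Mul2,r1:Mul1,r2:7,r3:3
c13: - | r0:Mul2,r1:Mul1,r2:7,r3:3
c14: CDB Mul2=147 | r0:147,r1:Mul1,r2:7,r3:3
c15: - | r0:147,r1:Mul1,r2:7,r3:3

STATUS = TAG Mul1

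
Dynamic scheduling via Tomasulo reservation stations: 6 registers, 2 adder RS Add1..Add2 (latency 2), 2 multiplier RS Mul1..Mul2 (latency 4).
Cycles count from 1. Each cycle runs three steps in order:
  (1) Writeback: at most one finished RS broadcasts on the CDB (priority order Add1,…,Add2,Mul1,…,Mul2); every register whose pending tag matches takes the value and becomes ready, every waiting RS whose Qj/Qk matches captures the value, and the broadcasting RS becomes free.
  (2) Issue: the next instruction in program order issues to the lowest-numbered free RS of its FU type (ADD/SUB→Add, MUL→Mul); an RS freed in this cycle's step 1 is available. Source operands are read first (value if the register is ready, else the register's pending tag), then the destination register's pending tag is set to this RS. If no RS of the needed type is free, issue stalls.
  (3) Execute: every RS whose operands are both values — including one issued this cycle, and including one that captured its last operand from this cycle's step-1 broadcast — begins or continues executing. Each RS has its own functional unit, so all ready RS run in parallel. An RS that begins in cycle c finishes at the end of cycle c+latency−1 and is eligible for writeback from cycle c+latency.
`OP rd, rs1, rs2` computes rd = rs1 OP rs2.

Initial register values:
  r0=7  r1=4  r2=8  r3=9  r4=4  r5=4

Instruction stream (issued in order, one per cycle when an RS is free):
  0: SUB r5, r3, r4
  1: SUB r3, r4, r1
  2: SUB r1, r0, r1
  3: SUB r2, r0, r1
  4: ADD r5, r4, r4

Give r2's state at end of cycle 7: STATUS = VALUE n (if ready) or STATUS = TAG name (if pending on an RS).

cycle 1: issue SUB r5<-Add1 // r0:7,r1:4,r2:8,r3:9,r4:4,r5:Add1
cycle 2: issue SUB r3<-Add2 // r0:7,r1:4,r2:8,r3:Add2,r4:4,r5:Add1
cycle 3: CDB Add1=5; issue SUB r1<-Add1 // r0:7,r1:Add1,r2:8,r3:Add2,r4:4,r5:5
cycle 4: CDB Add2=0; issue SUB r2<-Add2 // r0:7,r1:Add1,r2:Add2,r3:0,r4:4,r5:5
cycle 5: CDB Add1=3; issue ADD r5<-Add1 // r0:7,r1:3,r2:Add2,r3:0,r4:4,r5:Add1
cycle 6: - // r0:7,r1:3,r2:Add2,r3:0,r4:4,r5:Add1
cycle 7: CDB Add1=8 // r0:7,r1:3,r2:Add2,r3:0,r4:4,r5:8

STATUS = TAG Add2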